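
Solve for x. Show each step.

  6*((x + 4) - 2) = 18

Step 1. [6*((x + 4) - 2) = 18] 6 out front; divide by 6. So div: (x + 4) - 2 = 3.
Step 2. [(x + 4) - 2 = 3] add 2: x sits inside (… - 2), so sub: x + 4 = 5.
Step 3. [x + 4 = 5] the outer +4 inverts by subtracting 4. So sub: x = 1.

Answer: x ∈ {1}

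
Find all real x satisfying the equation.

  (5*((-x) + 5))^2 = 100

Step 1. [(5*((-x) + 5))^2 = 100] 100 ≥ 0, LHS is (·)² — take ±√ ⇒ sqrt: 5*((-x) + 5) = 10 or -10.
Step 2. [5*((-x) + 5) = 10 or -10] divide by the outer 5 ⇒ div: (-x) + 5 = 2 or -2.
Step 3. [(-x) + 5 = 2 or -2] the outer +5 inverts by subtracting 5, so sub: -x = -3 or -7.
Step 4. [-x = -3 or -7] leading − — multiply by −1 ⇒ neg: x = 3 or 7.

Answer: x ∈ {3, 7}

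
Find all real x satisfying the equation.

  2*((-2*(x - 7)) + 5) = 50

Step 1. [2*((-2*(x - 7)) + 5) = 50] 2 out front; divide by 2 ⇒ div: (-2*(x - 7)) + 5 = 25.
Step 2. [(-2*(x - 7)) + 5 = 25] 5 comes off first (subtract 5), so sub: -2*(x - 7) = 20.
Step 3. [-2*(x - 7) = 20] -2 out front; divide by -2. So div: x - 7 = -10.
Step 4. [x - 7 = -10] peel the -7: add 7 from each side ⇒ sub: x = -3.

Answer: x ∈ {-3}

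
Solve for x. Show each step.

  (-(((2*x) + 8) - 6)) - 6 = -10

Step 1. [(-(((2*x) + 8) - 6)) - 6 = -10] the outer -6 inverts by adding 6 ⇒ sub: -(((2*x) + 8) - 6) = -4.
Step 2. [-(((2*x) + 8) - 6) = -4] leading − — multiply by −1 ⇒ neg: ((2*x) + 8) - 6 = 4.
Step 3. [((2*x) + 8) - 6 = 4] the outer -6 inverts by adding 6, so sub: (2*x) + 8 = 10.
Step 4. [(2*x) + 8 = 10] common factor 2 (LHS and 10) — divide through, so factor: x + 4 = 5.
Step 5. [x + 4 = 5] the outer +4 inverts by subtracting 4, so sub: x = 1.

Answer: x ∈ {1}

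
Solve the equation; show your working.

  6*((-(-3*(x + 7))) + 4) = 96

Step 1. [6*((-(-3*(x + 7))) + 4) = 96] divide by the outer 6 ⇒ div: (-(-3*(x + 7))) + 4 = 16.
Step 2. [(-(-3*(x + 7))) + 4 = 16] the outer +4 inverts by subtracting 4, so sub: -(-3*(x + 7)) = 12.
Step 3. [-(-3*(x + 7)) = 12] leading − — multiply by −1 ⇒ neg: -3*(x + 7) = -12.
Step 4. [-3*(x + 7) = -12] -3·(inner) — divide through by -3. So div: x + 7 = 4.
Step 5. [x + 7 = 4] peel the +7: subtract 7 from each side. So sub: x = -3.

Answer: x ∈ {-3}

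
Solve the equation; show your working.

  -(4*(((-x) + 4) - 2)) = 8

Step 1. [-(4*(((-x) + 4) - 2)) = 8] LHS negated; negate both sides ⇒ neg: 4*(((-x) + 4) - 2) = -8.
Step 2. [4*(((-x) + 4) - 2) = -8] 4 out front; divide by 4. So div: ((-x) + 4) - 2 = -2.
Step 3. [((-x) + 4) - 2 = -2] peel the -2: add 2 from each side ⇒ sub: (-x) + 4 = 0.
Step 4. [(-x) + 4 = 0] the outer +4 inverts by subtracting 4 ⇒ sub: -x = -4.
Step 5. [-x = -4] flip signs both sides ⇒ neg: x = 4.

Answer: x ∈ {4}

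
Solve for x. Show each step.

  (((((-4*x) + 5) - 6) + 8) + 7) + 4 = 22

Step 1. [(((((-4*x) + 5) - 6) + 8) + 7) + 4 = 22] 4 comes off first (subtract 4). So sub: ((((-4*x) + 5) - 6) + 8) + 7 = 18.
Step 2. [((((-4*x) + 5) - 6) + 8) + 7 = 18] subtract 7: x sits inside (… + 7). So sub: (((-4*x) + 5) - 6) + 8 = 11.
Step 3. [(((-4*x) + 5) - 6) + 8 = 11] 8 comes off first (subtract 8), so sub: ((-4*x) + 5) - 6 = 3.
Step 4. [((-4*x) + 5) - 6 = 3] peel the -6: add 6 from each side ⇒ sub: (-4*x) + 5 = 9.
Step 5. [(-4*x) + 5 = 9] the outer +5 inverts by subtracting 5 ⇒ sub: -4*x = 4.
Step 6. [-4*x = 4] divide by the outer -4. So div: x = -1.

Answer: x ∈ {-1}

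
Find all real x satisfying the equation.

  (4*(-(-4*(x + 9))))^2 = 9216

Step 1. [(4*(-(-4*(x + 9))))^2 = 9216] √ both sides: 9216 ≥ 0 gives two branches. So sqrt: 4*(-(-4*(x + 9))) = 96 or -96.
Step 2. [4*(-(-4*(x + 9))) = 96 or -96] 4·(inner) — divide through by 4, so div: -(-4*(x + 9)) = 24 or -24.
Step 3. [-(-4*(x + 9)) = 24 or -24] leading − — multiply by −1, so neg: -4*(x + 9) = -24 or 24.
Step 4. [-4*(x + 9) = -24 or 24] LHS = -4·(…); ÷-4 both sides ⇒ div: x + 9 = 6 or -6.
Step 5. [x + 9 = 6 or -6] subtract 9: x sits inside (… + 9) ⇒ sub: x = -3 or -15.

Answer: x ∈ {-15, -3}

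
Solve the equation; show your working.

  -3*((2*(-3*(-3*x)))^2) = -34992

Step 1. [-3*((2*(-3*(-3*x)))^2) = -34992] -3·(inner) — divide through by -3 ⇒ div: (2*(-3*(-3*x)))^2 = 11664.
Step 2. [(2*(-3*(-3*x)))^2 = 11664] 11664 ≥ 0, LHS is (·)² — take ±√, so sqrt: 2*(-3*(-3*x)) = 108 or -108.
Step 3. [2*(-3*(-3*x)) = 108 or -108] LHS = 2·(…); ÷2 both sides, so div: -3*(-3*x) = 54 or -54.
Step 4. [-3*(-3*x) = 54 or -54] divide by the outer -3, so div: -3*x = -18 or 18.
Step 5. [-3*x = -18 or 18] divide by the outer -3 ⇒ div: x = 6 or -6.

Answer: x ∈ {-6, 6}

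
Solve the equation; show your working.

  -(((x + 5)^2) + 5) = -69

Step 1. [-(((x + 5)^2) + 5) = -69] LHS negated; negate both sides ⇒ neg: ((x + 5)^2) + 5 = 69.
Step 2. [((x + 5)^2) + 5 = 69] peel the +5: subtract 5 from each side, so sub: (x + 5)^2 = 64.
Step 3. [(x + 5)^2 = 64] LHS squared, RHS 64 ≥ 0: apply √ (±). So sqrt: x + 5 = 8 or -8.
Step 4. [x + 5 = 8 or -8] subtract 5: x sits inside (… + 5) ⇒ sub: x = 3 or -13.

Answer: x ∈ {-13, 3}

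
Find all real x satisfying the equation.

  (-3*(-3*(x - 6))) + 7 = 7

Step 1. [(-3*(-3*(x - 6))) + 7 = 7] subtract 7: x sits inside (… + 7) ⇒ sub: -3*(-3*(x - 6)) = 0.
Step 2. [-3*(-3*(x - 6)) = 0] -3 out front; divide by -3, so div: -3*(x - 6) = 0.
Step 3. [-3*(x - 6) = 0] LHS = -3·(…); ÷-3 both sides, so div: x - 6 = 0.
Step 4. [x - 6 = 0] peel the -6: add 6 from each side ⇒ sub: x = 6.

Answer: x ∈ {6}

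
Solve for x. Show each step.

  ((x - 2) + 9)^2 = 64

Step 1. [((x - 2) + 9)^2 = 64] 64 ≥ 0, LHS is (·)² — take ±√, so sqrt: (x - 2) + 9 = 8 or -8.
Step 2. [(x - 2) + 9 = 8 or -8] +9 is outermost — subtract 9 both sides. So sub: x - 2 = -1 or -17.
Step 3. [x - 2 = -1 or -17] -2 is outermost — add 2 both sides. So sub: x = 1 or -15.

Answer: x ∈ {-15, 1}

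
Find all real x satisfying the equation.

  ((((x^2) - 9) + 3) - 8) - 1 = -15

Step 1. [((((x^2) - 9) + 3) - 8) - 1 = -15] -1 is outermost — add 1 both sides ⇒ sub: (((x^2) - 9) + 3) - 8 = -14.
Step 2. [(((x^2) - 9) + 3) - 8 = -14] -8 is outermost — add 8 both sides, so sub: ((x^2) - 9) + 3 = -6.
Step 3. [((x^2) - 9) + 3 = -6] peel the +3: subtract 3 from each side ⇒ sub: (x^2) - 9 = -9.
Step 4. [(x^2) - 9 = -9] 9 comes off first (add 9), so sub: x^2 = 0.
Step 5. [x^2 = 0] LHS squared, RHS 0 ≥ 0: apply √ (±), so sqrt: x = 0.

Answer: x ∈ {0}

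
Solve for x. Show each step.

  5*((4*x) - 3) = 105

Step 1. [5*((4*x) - 3) = 105] leading coefficient 5: divide by 5. So div: (4*x) - 3 = 21.
Step 2. [(4*x) - 3 = 21] peel the -3: add 3 from each side. So sub: 4*x = 24.
Step 3. [4*x = 24] leading coefficient 4: divide by 4. So div: x = 6.

Answer: x ∈ {6}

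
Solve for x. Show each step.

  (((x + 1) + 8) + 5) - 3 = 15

Step 1. [(((x + 1) + 8) + 5) - 3 = 15] add 3: x sits inside (… - 3), so sub: ((x + 1) + 8) + 5 = 18.
Step 2. [((x + 1) + 8) + 5 = 18] peel the +5: subtract 5 from each side ⇒ sub: (x + 1) + 8 = 13.
Step 3. [(x + 1) + 8 = 13] the outer +8 inverts by subtracting 8. So sub: x + 1 = 5.
Step 4. [x + 1 = 5] +1 is outermost — subtract 1 both sides ⇒ sub: x = 4.

Answer: x ∈ {4}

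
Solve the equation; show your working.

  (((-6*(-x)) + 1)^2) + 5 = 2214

Step 1. [(((-6*(-x)) + 1)^2) + 5 = 2214] +5 is outermost — subtract 5 both sides, so sub: ((-6*(-x)) + 1)^2 = 2209.
Step 2. [((-6*(-x)) + 1)^2 = 2209] 2209 ≥ 0, LHS is (·)² — take ±√. So sqrt: (-6*(-x)) + 1 = 47 or -47.
Step 3. [(-6*(-x)) + 1 = 47 or -47] subtract 1: x sits inside (… + 1) ⇒ sub: -6*(-x) = 46 or -48.
Step 4. [-6*(-x) = 46 or -48] LHS = -6·(…); ÷-6 both sides ⇒ div: -x = -23/3 or 8.
Step 5. [-x = -23/3 or 8] flip signs both sides ⇒ neg: x = 23/3 or -8.

Answer: x ∈ {-8, 23/3}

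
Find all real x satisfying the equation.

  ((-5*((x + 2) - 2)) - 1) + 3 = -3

Step 1. [((-5*((x + 2) - 2)) - 1) + 3 = -3] peel the +3: subtract 3 from each side ⇒ sub: (-5*((x + 2) - 2)) - 1 = -6.
Step 2. [(-5*((x + 2) - 2)) - 1 = -6] add 1: x sits inside (… - 1). So sub: -5*((x + 2) - 2) = -5.
Step 3. [-5*((x + 2) - 2) = -5] LHS = -5·(…); ÷-5 both sides ⇒ div: (x + 2) - 2 = 1.
Step 4. [(x + 2) - 2 = 1] 2 comes off first (add 2) ⇒ sub: x + 2 = 3.
Step 5. [x + 2 = 3] the outer +2 inverts by subtracting 2, so sub: x = 1.

Answer: x ∈ {1}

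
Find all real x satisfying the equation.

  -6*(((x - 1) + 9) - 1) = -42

Step 1. [-6*(((x - 1) + 9) - 1) = -42] -6 out front; divide by -6. So div: ((x - 1) + 9) - 1 = 7.
Step 2. [((x - 1) + 9) - 1 = 7] 1 comes off first (add 1), so sub: (x - 1) + 9 = 8.
Step 3. [(x - 1) + 9 = 8] the outer +9 inverts by subtracting 9. So sub: x - 1 = -1.
Step 4. [x - 1 = -1] the outer -1 inverts by adding 1, so sub: x = 0.

Answer: x ∈ {0}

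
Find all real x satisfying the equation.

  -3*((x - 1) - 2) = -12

Step 1. [-3*((x - 1) - 2) = -12] divide by the outer -3. So div: (x - 1) - 2 = 4.
Step 2. [(x - 1) - 2 = 4] the outer -2 inverts by adding 2, so sub: x - 1 = 6.
Step 3. [x - 1 = 6] add 1: x sits inside (… - 1). So sub: x = 7.

Answer: x ∈ {7}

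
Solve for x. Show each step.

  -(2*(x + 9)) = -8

Step 1. [-(2*(x + 9)) = -8] leading − — multiply by −1 ⇒ neg: 2*(x + 9) = 8.
Step 2. [2*(x + 9) = 8] 2·(inner) — divide through by 2, so div: x + 9 = 4.
Step 3. [x + 9 = 4] subtract 9: x sits inside (… + 9), so sub: x = -5.

Answer: x ∈ {-5}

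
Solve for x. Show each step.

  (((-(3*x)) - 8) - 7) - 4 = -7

Step 1. [(((-(3*x)) - 8) - 7) - 4 = -7] -4 is outermost — add 4 both sides. So sub: ((-(3*x)) - 8) - 7 = -3.
Step 2. [((-(3*x)) - 8) - 7 = -3] add 7: x sits inside (… - 7) ⇒ sub: (-(3*x)) - 8 = 4.
Step 3. [(-(3*x)) - 8 = 4] add 8: x sits inside (… - 8) ⇒ sub: -(3*x) = 12.
Step 4. [-(3*x) = 12] LHS negated; negate both sides, so neg: 3*x = -12.
Step 5. [3*x = -12] LHS = 3·(…); ÷3 both sides. So div: x = -4.

Answer: x ∈ {-4}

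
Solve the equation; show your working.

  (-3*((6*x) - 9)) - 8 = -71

Step 1. [(-3*((6*x) - 9)) - 8 = -71] peel the -8: add 8 from each side. So sub: -3*((6*x) - 9) = -63.
Step 2. [-3*((6*x) - 9) = -63] leading coefficient -3: divide by -3 ⇒ div: (6*x) - 9 = 21.
Step 3. [(6*x) - 9 = 21] peel the -9: add 9 from each side, so sub: 6*x = 30.
Step 4. [6*x = 30] 6·(inner) — divide through by 6. So div: x = 5.

Answer: x ∈ {5}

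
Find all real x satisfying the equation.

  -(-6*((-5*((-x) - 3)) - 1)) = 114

Step 1. [-(-6*((-5*((-x) - 3)) - 1)) = 114] leading − — multiply by −1 ⇒ neg: -6*((-5*((-x) - 3)) - 1) = -114.
Step 2. [-6*((-5*((-x) - 3)) - 1) = -114] -6·(inner) — divide through by -6, so div: (-5*((-x) - 3)) - 1 = 19.
Step 3. [(-5*((-x) - 3)) - 1 = 19] the outer -1 inverts by adding 1, so sub: -5*((-x) - 3) = 20.
Step 4. [-5*((-x) - 3) = 20] divide by the outer -5, so div: (-x) - 3 = -4.
Step 5. [(-x) - 3 = -4] peel the -3: add 3 from each side ⇒ sub: -x = -1.
Step 6. [-x = -1] flip signs both sides, so neg: x = 1.

Answer: x ∈ {1}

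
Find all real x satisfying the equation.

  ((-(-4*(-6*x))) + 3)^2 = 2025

Step 1. [((-(-4*(-6*x))) + 3)^2 = 2025] √ both sides: 2025 ≥ 0 gives two branches ⇒ sqrt: (-(-4*(-6*x))) + 3 = 45 or -45.
Step 2. [(-(-4*(-6*x))) + 3 = 45 or -45] subtract 3: x sits inside (… + 3) ⇒ sub: -(-4*(-6*x)) = 42 or -48.
Step 3. [-(-4*(-6*x)) = 42 or -48] flip signs both sides. So neg: -4*(-6*x) = -42 or 48.
Step 4. [-4*(-6*x) = -42 or 48] LHS = -4·(…); ÷-4 both sides, so div: -6*x = 21/2 or -12.
Step 5. [-6*x = 21/2 or -12] leading coefficient -6: divide by -6, so div: x = -7/4 or 2.

Answer: x ∈ {-7/4, 2}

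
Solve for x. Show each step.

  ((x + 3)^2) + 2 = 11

Step 1. [((x + 3)^2) + 2 = 11] the outer +2 inverts by subtracting 2, so sub: (x + 3)^2 = 9.
Step 2. [(x + 3)^2 = 9] √ both sides: 9 ≥ 0 gives two branches, so sqrt: x + 3 = 3 or -3.
Step 3. [x + 3 = 3 or -3] subtract 3: x sits inside (… + 3), so sub: x = 0 or -6.

Answer: x ∈ {-6, 0}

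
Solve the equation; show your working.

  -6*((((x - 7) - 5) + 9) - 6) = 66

Step 1. [-6*((((x - 7) - 5) + 9) - 6) = 66] -6 out front; divide by -6. So div: (((x - 7) - 5) + 9) - 6 = -11.
Step 2. [(((x - 7) - 5) + 9) - 6 = -11] the outer -6 inverts by adding 6 ⇒ sub: ((x - 7) - 5) + 9 = -5.
Step 3. [((x - 7) - 5) + 9 = -5] +9 is outermost — subtract 9 both sides ⇒ sub: (x - 7) - 5 = -14.
Step 4. [(x - 7) - 5 = -14] add 5: x sits inside (… - 5). So sub: x - 7 = -9.
Step 5. [x - 7 = -9] -7 is outermost — add 7 both sides ⇒ sub: x = -2.

Answer: x ∈ {-2}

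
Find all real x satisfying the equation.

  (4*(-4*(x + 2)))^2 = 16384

Step 1. [(4*(-4*(x + 2)))^2 = 16384] LHS squared, RHS 16384 ≥ 0: apply √ (±). So sqrt: 4*(-4*(x + 2)) = 128 or -128.
Step 2. [4*(-4*(x + 2)) = 128 or -128] divide by the outer 4, so div: -4*(x + 2) = 32 or -32.
Step 3. [-4*(x + 2) = 32 or -32] -4·(inner) — divide through by -4, so div: x + 2 = -8 or 8.
Step 4. [x + 2 = -8 or 8] +2 is outermost — subtract 2 both sides ⇒ sub: x = -10 or 6.

Answer: x ∈ {-10, 6}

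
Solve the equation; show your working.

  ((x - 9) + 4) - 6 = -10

Step 1. [((x - 9) + 4) - 6 = -10] peel the -6: add 6 from each side ⇒ sub: (x - 9) + 4 = -4.
Step 2. [(x - 9) + 4 = -4] peel the +4: subtract 4 from each side, so sub: x - 9 = -8.
Step 3. [x - 9 = -8] the outer -9 inverts by adding 9. So sub: x = 1.

Answer: x ∈ {1}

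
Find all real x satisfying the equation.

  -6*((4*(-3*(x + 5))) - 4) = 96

Step 1. [-6*((4*(-3*(x + 5))) - 4) = 96] -6·(inner) — divide through by -6 ⇒ div: (4*(-3*(x + 5))) - 4 = -16.
Step 2. [(4*(-3*(x + 5))) - 4 = -16] the outer -4 inverts by adding 4 ⇒ sub: 4*(-3*(x + 5)) = -12.
Step 3. [4*(-3*(x + 5)) = -12] LHS = 4·(…); ÷4 both sides. So div: -3*(x + 5) = -3.
Step 4. [-3*(x + 5) = -3] LHS = -3·(…); ÷-3 both sides ⇒ div: x + 5 = 1.
Step 5. [x + 5 = 1] peel the +5: subtract 5 from each side ⇒ sub: x = -4.

Answer: x ∈ {-4}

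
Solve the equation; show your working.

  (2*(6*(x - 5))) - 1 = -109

Step 1. [(2*(6*(x - 5))) - 1 = -109] -1 is outermost — add 1 both sides ⇒ sub: 2*(6*(x - 5)) = -108.
Step 2. [2*(6*(x - 5)) = -108] LHS = 2·(…); ÷2 both sides ⇒ div: 6*(x - 5) = -54.
Step 3. [6*(x - 5) = -54] leading coefficient 6: divide by 6, so div: x - 5 = -9.
Step 4. [x - 5 = -9] peel the -5: add 5 from each side. So sub: x = -4.

Answer: x ∈ {-4}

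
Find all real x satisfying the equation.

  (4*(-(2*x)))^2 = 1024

Step 1. [(4*(-(2*x)))^2 = 1024] √ both sides: 1024 ≥ 0 gives two branches, so sqrt: 4*(-(2*x)) = 32 or -32.
Step 2. [4*(-(2*x)) = 32 or -32] divide by the outer 4, so div: -(2*x) = 8 or -8.
Step 3. [-(2*x) = 8 or -8] LHS negated; negate both sides, so neg: 2*x = -8 or 8.
Step 4. [2*x = -8 or 8] divide by the outer 2, so div: x = -4 or 4.

Answer: x ∈ {-4, 4}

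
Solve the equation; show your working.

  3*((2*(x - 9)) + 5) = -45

Step 1. [3*((2*(x - 9)) + 5) = -45] 3 out front; divide by 3. So div: (2*(x - 9)) + 5 = -15.
Step 2. [(2*(x - 9)) + 5 = -15] the outer +5 inverts by subtracting 5 ⇒ sub: 2*(x - 9) = -20.
Step 3. [2*(x - 9) = -20] 2·(inner) — divide through by 2. So div: x - 9 = -10.
Step 4. [x - 9 = -10] peel the -9: add 9 from each side. So sub: x = -1.

Answer: x ∈ {-1}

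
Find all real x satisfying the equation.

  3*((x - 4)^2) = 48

Step 1. [3*((x - 4)^2) = 48] leading coefficient 3: divide by 3, so div: (x - 4)^2 = 16.
Step 2. [(x - 4)^2 = 16] √ both sides: 16 ≥ 0 gives two branches, so sqrt: x - 4 = 4 or -4.
Step 3. [x - 4 = 4 or -4] the outer -4 inverts by adding 4 ⇒ sub: x = 8 or 0.

Answer: x ∈ {0, 8}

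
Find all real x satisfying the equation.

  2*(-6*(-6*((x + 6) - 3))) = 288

Step 1. [2*(-6*(-6*((x + 6) - 3))) = 288] divide by the outer 2. So div: -6*(-6*((x + 6) - 3)) = 144.
Step 2. [-6*(-6*((x + 6) - 3)) = 144] LHS = -6·(…); ÷-6 both sides, so div: -6*((x + 6) - 3) = -24.
Step 3. [-6*((x + 6) - 3) = -24] -6·(inner) — divide through by -6, so div: (x + 6) - 3 = 4.
Step 4. [(x + 6) - 3 = 4] the outer -3 inverts by adding 3. So sub: x + 6 = 7.
Step 5. [x + 6 = 7] peel the +6: subtract 6 from each side, so sub: x = 1.

Answer: x ∈ {1}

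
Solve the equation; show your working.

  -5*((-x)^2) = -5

Step 1. [-5*((-x)^2) = -5] -5·(inner) — divide through by -5 ⇒ div: (-x)^2 = 1.
Step 2. [(-x)^2 = 1] LHS squared, RHS 1 ≥ 0: apply √ (±) ⇒ sqrt: -x = 1 or -1.
Step 3. [-x = 1 or -1] flip signs both sides, so neg: x = -1 or 1.

Answer: x ∈ {-1, 1}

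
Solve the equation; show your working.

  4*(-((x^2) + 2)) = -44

Step 1. [4*(-((x^2) + 2)) = -44] divide by the outer 4 ⇒ div: -((x^2) + 2) = -11.
Step 2. [-((x^2) + 2) = -11] leading − — multiply by −1, so neg: (x^2) + 2 = 11.
Step 3. [(x^2) + 2 = 11] subtract 2: x sits inside (… + 2). So sub: x^2 = 9.
Step 4. [x^2 = 9] LHS squared, RHS 9 ≥ 0: apply √ (±). So sqrt: x = 3 or -3.

Answer: x ∈ {-3, 3}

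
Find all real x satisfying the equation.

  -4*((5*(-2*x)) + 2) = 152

Step 1. [-4*((5*(-2*x)) + 2) = 152] leading coefficient -4: divide by -4. So div: (5*(-2*x)) + 2 = -38.
Step 2. [(5*(-2*x)) + 2 = -38] +2 is outermost — subtract 2 both sides. So sub: 5*(-2*x) = -40.
Step 3. [5*(-2*x) = -40] leading coefficient 5: divide by 5. So div: -2*x = -8.
Step 4. [-2*x = -8] divide by the outer -2 ⇒ div: x = 4.

Answer: x ∈ {4}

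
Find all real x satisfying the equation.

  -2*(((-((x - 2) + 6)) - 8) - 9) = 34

Step 1. [-2*(((-((x - 2) + 6)) - 8) - 9) = 34] -2·(inner) — divide through by -2 ⇒ div: ((-((x - 2) + 6)) - 8) - 9 = -17.
Step 2. [((-((x - 2) + 6)) - 8) - 9 = -17] peel the -9: add 9 from each side ⇒ sub: (-((x - 2) + 6)) - 8 = -8.
Step 3. [(-((x - 2) + 6)) - 8 = -8] add 8: x sits inside (… - 8). So sub: -((x - 2) + 6) = 0.
Step 4. [-((x - 2) + 6) = 0] LHS negated; negate both sides ⇒ neg: (x - 2) + 6 = 0.
Step 5. [(x - 2) + 6 = 0] +6 is outermost — subtract 6 both sides. So sub: x - 2 = -6.
Step 6. [x - 2 = -6] add 2: x sits inside (… - 2). So sub: x = -4.

Answer: x ∈ {-4}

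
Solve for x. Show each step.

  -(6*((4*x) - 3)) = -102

Step 1. [-(6*((4*x) - 3)) = -102] leading − — multiply by −1 ⇒ neg: 6*((4*x) - 3) = 102.
Step 2. [6*((4*x) - 3) = 102] 6 out front; divide by 6. So div: (4*x) - 3 = 17.
Step 3. [(4*x) - 3 = 17] 3 comes off first (add 3) ⇒ sub: 4*x = 20.
Step 4. [4*x = 20] 4 out front; divide by 4. So div: x = 5.

Answer: x ∈ {5}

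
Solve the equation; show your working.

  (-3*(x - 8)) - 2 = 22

Step 1. [(-3*(x - 8)) - 2 = 22] the outer -2 inverts by adding 2. So sub: -3*(x - 8) = 24.
Step 2. [-3*(x - 8) = 24] LHS = -3·(…); ÷-3 both sides. So div: x - 8 = -8.
Step 3. [x - 8 = -8] peel the -8: add 8 from each side ⇒ sub: x = 0.

Answer: x ∈ {0}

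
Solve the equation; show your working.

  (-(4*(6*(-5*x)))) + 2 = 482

Step 1. [(-(4*(6*(-5*x)))) + 2 = 482] subtract 2: x sits inside (… + 2) ⇒ sub: -(4*(6*(-5*x))) = 480.
Step 2. [-(4*(6*(-5*x))) = 480] LHS negated; negate both sides ⇒ neg: 4*(6*(-5*x)) = -480.
Step 3. [4*(6*(-5*x)) = -480] leading coefficient 4: divide by 4, so div: 6*(-5*x) = -120.
Step 4. [6*(-5*x) = -120] LHS = 6·(…); ÷6 both sides, so div: -5*x = -20.
Step 5. [-5*x = -20] LHS = -5·(…); ÷-5 both sides, so div: x = 4.

Answer: x ∈ {4}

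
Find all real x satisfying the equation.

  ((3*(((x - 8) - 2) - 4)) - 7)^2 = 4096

Step 1. [((3*(((x - 8) - 2) - 4)) - 7)^2 = 4096] √ both sides: 4096 ≥ 0 gives two branches, so sqrt: (3*(((x - 8) - 2) - 4)) - 7 = 64 or -64.
Step 2. [(3*(((x - 8) - 2) - 4)) - 7 = 64 or -64] 7 comes off first (add 7). So sub: 3*(((x - 8) - 2) - 4) = 71 or -57.
Step 3. [3*(((x - 8) - 2) - 4) = 71 or -57] 3·(inner) — divide through by 3 ⇒ div: ((x - 8) - 2) - 4 = 71/3 or -19.
Step 4. [((x - 8) - 2) - 4 = 71/3 or -19] the outer -4 inverts by adding 4, so sub: (x - 8) - 2 = 83/3 or -15.
Step 5. [(x - 8) - 2 = 83/3 or -15] add 2: x sits inside (… - 2) ⇒ sub: x - 8 = 89/3 or -13.
Step 6. [x - 8 = 89/3 or -13] -8 is outermost — add 8 both sides, so sub: x = 113/3 or -5.

Answer: x ∈ {-5, 113/3}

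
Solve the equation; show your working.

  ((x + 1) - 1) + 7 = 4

Step 1. [((x + 1) - 1) + 7 = 4] the outer +7 inverts by subtracting 7. So sub: (x + 1) - 1 = -3.
Step 2. [(x + 1) - 1 = -3] peel the -1: add 1 from each side, so sub: x + 1 = -2.
Step 3. [x + 1 = -2] +1 is outermost — subtract 1 both sides, so sub: x = -3.

Answer: x ∈ {-3}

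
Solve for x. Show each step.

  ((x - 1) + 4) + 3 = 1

Step 1. [((x - 1) + 4) + 3 = 1] +3 is outermost — subtract 3 both sides, so sub: (x - 1) + 4 = -2.
Step 2. [(x - 1) + 4 = -2] peel the +4: subtract 4 from each side ⇒ sub: x - 1 = -6.
Step 3. [x - 1 = -6] the outer -1 inverts by adding 1, so sub: x = -5.

Answer: x ∈ {-5}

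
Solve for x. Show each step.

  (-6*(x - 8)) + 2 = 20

Step 1. [(-6*(x - 8)) + 2 = 20] the outer +2 inverts by subtracting 2 ⇒ sub: -6*(x - 8) = 18.
Step 2. [-6*(x - 8) = 18] divide by the outer -6, so div: x - 8 = -3.
Step 3. [x - 8 = -3] peel the -8: add 8 from each side ⇒ sub: x = 5.

Answer: x ∈ {5}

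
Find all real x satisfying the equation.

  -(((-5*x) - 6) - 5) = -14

Step 1. [-(((-5*x) - 6) - 5) = -14] leading − — multiply by −1. So neg: ((-5*x) - 6) - 5 = 14.
Step 2. [((-5*x) - 6) - 5 = 14] the outer -5 inverts by adding 5. So sub: (-5*x) - 6 = 19.
Step 3. [(-5*x) - 6 = 19] peel the -6: add 6 from each side. So sub: -5*x = 25.
Step 4. [-5*x = 25] divide by the outer -5. So div: x = -5.

Answer: x ∈ {-5}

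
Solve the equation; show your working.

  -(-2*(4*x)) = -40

Step 1. [-(-2*(4*x)) = -40] leading − — multiply by −1 ⇒ neg: -2*(4*x) = 40.
Step 2. [-2*(4*x) = 40] LHS = -2·(…); ÷-2 both sides ⇒ div: 4*x = -20.
Step 3. [4*x = -20] divide by the outer 4 ⇒ div: x = -5.

Answer: x ∈ {-5}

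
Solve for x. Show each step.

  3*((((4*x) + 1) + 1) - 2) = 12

Step 1. [3*((((4*x) + 1) + 1) - 2) = 12] 3 out front; divide by 3 ⇒ div: (((4*x) + 1) + 1) - 2 = 4.
Step 2. [(((4*x) + 1) + 1) - 2 = 4] -2 is outermost — add 2 both sides ⇒ sub: ((4*x) + 1) + 1 = 6.
Step 3. [((4*x) + 1) + 1 = 6] subtract 1: x sits inside (… + 1), so sub: (4*x) + 1 = 5.
Step 4. [(4*x) + 1 = 5] peel the +1: subtract 1 from each side, so sub: 4*x = 4.
Step 5. [4*x = 4] divide by the outer 4. So div: x = 1.

Answer: x ∈ {1}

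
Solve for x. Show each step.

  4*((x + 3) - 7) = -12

Step 1. [4*((x + 3) - 7) = -12] 4 out front; divide by 4, so div: (x + 3) - 7 = -3.
Step 2. [(x + 3) - 7 = -3] add 7: x sits inside (… - 7). So sub: x + 3 = 4.
Step 3. [x + 3 = 4] 3 comes off first (subtract 3), so sub: x = 1.

Answer: x ∈ {1}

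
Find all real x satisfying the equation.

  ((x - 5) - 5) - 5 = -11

Step 1. [((x - 5) - 5) - 5 = -11] the outer -5 inverts by adding 5, so sub: (x - 5) - 5 = -6.
Step 2. [(x - 5) - 5 = -6] the outer -5 inverts by adding 5, so sub: x - 5 = -1.
Step 3. [x - 5 = -1] peel the -5: add 5 from each side ⇒ sub: x = 4.

Answer: x ∈ {4}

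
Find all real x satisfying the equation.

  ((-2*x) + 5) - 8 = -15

Step 1. [((-2*x) + 5) - 8 = -15] add 8: x sits inside (… - 8). So sub: (-2*x) + 5 = -7.
Step 2. [(-2*x) + 5 = -7] +5 is outermost — subtract 5 both sides ⇒ sub: -2*x = -12.
Step 3. [-2*x = -12] leading coefficient -2: divide by -2, so div: x = 6.

Answer: x ∈ {6}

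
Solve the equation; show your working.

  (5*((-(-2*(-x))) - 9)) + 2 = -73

Step 1. [(5*((-(-2*(-x))) - 9)) + 2 = -73] subtract 2: x sits inside (… + 2) ⇒ sub: 5*((-(-2*(-x))) - 9) = -75.
Step 2. [5*((-(-2*(-x))) - 9) = -75] divide by the outer 5, so div: (-(-2*(-x))) - 9 = -15.
Step 3. [(-(-2*(-x))) - 9 = -15] add 9: x sits inside (… - 9) ⇒ sub: -(-2*(-x)) = -6.
Step 4. [-(-2*(-x)) = -6] LHS negated; negate both sides ⇒ neg: -2*(-x) = 6.
Step 5. [-2*(-x) = 6] -2 out front; divide by -2, so div: -x = -3.
Step 6. [-x = -3] leading − — multiply by −1, so neg: x = 3.

Answer: x ∈ {3}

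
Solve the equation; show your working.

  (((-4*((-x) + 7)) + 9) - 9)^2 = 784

Step 1. [(((-4*((-x) + 7)) + 9) - 9)^2 = 784] 784 ≥ 0, LHS is (·)² — take ±√ ⇒ sqrt: ((-4*((-x) + 7)) + 9) - 9 = 28 or -28.
Step 2. [((-4*((-x) + 7)) + 9) - 9 = 28 or -28] peel the -9: add 9 from each side, so sub: (-4*((-x) + 7)) + 9 = 37 or -19.
Step 3. [(-4*((-x) + 7)) + 9 = 37 or -19] 9 comes off first (subtract 9), so sub: -4*((-x) + 7) = 28 or -28.
Step 4. [-4*((-x) + 7) = 28 or -28] divide by the outer -4, so div: (-x) + 7 = -7 or 7.
Step 5. [(-x) + 7 = -7 or 7] subtract 7: x sits inside (… + 7). So sub: -x = -14 or 0.
Step 6. [-x = -14 or 0] flip signs both sides, so neg: x = 14 or 0.

Answer: x ∈ {0, 14}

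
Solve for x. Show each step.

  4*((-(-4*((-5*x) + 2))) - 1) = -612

Step 1. [4*((-(-4*((-5*x) + 2))) - 1) = -612] LHS = 4·(…); ÷4 both sides ⇒ div: (-(-4*((-5*x) + 2))) - 1 = -153.
Step 2. [(-(-4*((-5*x) + 2))) - 1 = -153] the outer -1 inverts by adding 1. So sub: -(-4*((-5*x) + 2)) = -152.
Step 3. [-(-4*((-5*x) + 2)) = -152] LHS negated; negate both sides ⇒ neg: -4*((-5*x) + 2) = 152.
Step 4. [-4*((-5*x) + 2) = 152] LHS = -4·(…); ÷-4 both sides ⇒ div: (-5*x) + 2 = -38.
Step 5. [(-5*x) + 2 = -38] peel the +2: subtract 2 from each side. So sub: -5*x = -40.
Step 6. [-5*x = -40] divide by the outer -5, so div: x = 8.

Answer: x ∈ {8}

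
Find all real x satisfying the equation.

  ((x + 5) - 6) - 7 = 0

Step 1. [((x + 5) - 6) - 7 = 0] -7 is outermost — add 7 both sides, so sub: (x + 5) - 6 = 7.
Step 2. [(x + 5) - 6 = 7] peel the -6: add 6 from each side, so sub: x + 5 = 13.
Step 3. [x + 5 = 13] +5 is outermost — subtract 5 both sides ⇒ sub: x = 8.

Answer: x ∈ {8}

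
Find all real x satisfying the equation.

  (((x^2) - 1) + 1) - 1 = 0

Step 1. [(((x^2) - 1) + 1) - 1 = 0] -1 is outermost — add 1 both sides, so sub: ((x^2) - 1) + 1 = 1.
Step 2. [((x^2) - 1) + 1 = 1] the outer +1 inverts by subtracting 1 ⇒ sub: (x^2) - 1 = 0.
Step 3. [(x^2) - 1 = 0] 1 comes off first (add 1) ⇒ sub: x^2 = 1.
Step 4. [x^2 = 1] √ both sides: 1 ≥ 0 gives two branches ⇒ sqrt: x = 1 or -1.

Answer: x ∈ {-1, 1}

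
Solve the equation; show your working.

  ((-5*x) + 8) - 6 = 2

Step 1. [((-5*x) + 8) - 6 = 2] -6 is outermost — add 6 both sides, so sub: (-5*x) + 8 = 8.
Step 2. [(-5*x) + 8 = 8] the outer +8 inverts by subtracting 8 ⇒ sub: -5*x = 0.
Step 3. [-5*x = 0] leading coefficient -5: divide by -5. So div: x = 0.

Answer: x ∈ {0}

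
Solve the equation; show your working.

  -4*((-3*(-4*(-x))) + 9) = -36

Step 1. [-4*((-3*(-4*(-x))) + 9) = -36] -4 out front; divide by -4 ⇒ div: (-3*(-4*(-x))) + 9 = 9.
Step 2. [(-3*(-4*(-x))) + 9 = 9] the outer +9 inverts by subtracting 9 ⇒ sub: -3*(-4*(-x)) = 0.
Step 3. [-3*(-4*(-x)) = 0] divide by the outer -3 ⇒ div: -4*(-x) = 0.
Step 4. [-4*(-x) = 0] -4·(inner) — divide through by -4 ⇒ div: -x = 0.
Step 5. [-x = 0] leading − — multiply by −1. So neg: x = 0.

Answer: x ∈ {0}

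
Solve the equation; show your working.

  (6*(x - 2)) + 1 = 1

Step 1. [(6*(x - 2)) + 1 = 1] peel the +1: subtract 1 from each side. So sub: 6*(x - 2) = 0.
Step 2. [6*(x - 2) = 0] 6·(inner) — divide through by 6, so div: x - 2 = 0.
Step 3. [x - 2 = 0] 2 comes off first (add 2) ⇒ sub: x = 2.

Answer: x ∈ {2}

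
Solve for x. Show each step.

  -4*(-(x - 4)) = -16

Step 1. [-4*(-(x - 4)) = -16] -4 out front; divide by -4 ⇒ div: -(x - 4) = 4.
Step 2. [-(x - 4) = 4] LHS negated; negate both sides, so neg: x - 4 = -4.
Step 3. [x - 4 = -4] -4 is outermost — add 4 both sides, so sub: x = 0.

Answer: x ∈ {0}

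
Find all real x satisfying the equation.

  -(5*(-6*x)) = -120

Step 1. [-(5*(-6*x)) = -120] flip signs both sides. So neg: 5*(-6*x) = 120.
Step 2. [5*(-6*x) = 120] 5 out front; divide by 5. So div: -6*x = 24.
Step 3. [-6*x = 24] -6 out front; divide by -6, so div: x = -4.

Answer: x ∈ {-4}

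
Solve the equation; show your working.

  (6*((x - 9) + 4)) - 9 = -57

Step 1. [(6*((x - 9) + 4)) - 9 = -57] add 9: x sits inside (… - 9) ⇒ sub: 6*((x - 9) + 4) = -48.
Step 2. [6*((x - 9) + 4) = -48] divide by the outer 6 ⇒ div: (x - 9) + 4 = -8.
Step 3. [(x - 9) + 4 = -8] the outer +4 inverts by subtracting 4. So sub: x - 9 = -12.
Step 4. [x - 9 = -12] peel the -9: add 9 from each side, so sub: x = -3.

Answer: x ∈ {-3}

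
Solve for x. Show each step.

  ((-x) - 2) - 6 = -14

Step 1. [((-x) - 2) - 6 = -14] -6 is outermost — add 6 both sides. So sub: (-x) - 2 = -8.
Step 2. [(-x) - 2 = -8] the outer -2 inverts by adding 2. So sub: -x = -6.
Step 3. [-x = -6] LHS negated; negate both sides, so neg: x = 6.

Answer: x ∈ {6}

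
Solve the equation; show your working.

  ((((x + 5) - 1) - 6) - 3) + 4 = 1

Step 1. [((((x + 5) - 1) - 6) - 3) + 4 = 1] subtract 4: x sits inside (… + 4), so sub: (((x + 5) - 1) - 6) - 3 = -3.
Step 2. [(((x + 5) - 1) - 6) - 3 = -3] 3 comes off first (add 3). So sub: ((x + 5) - 1) - 6 = 0.
Step 3. [((x + 5) - 1) - 6 = 0] 6 comes off first (add 6) ⇒ sub: (x + 5) - 1 = 6.
Step 4. [(x + 5) - 1 = 6] peel the -1: add 1 from each side. So sub: x + 5 = 7.
Step 5. [x + 5 = 7] subtract 5: x sits inside (… + 5) ⇒ sub: x = 2.

Answer: x ∈ {2}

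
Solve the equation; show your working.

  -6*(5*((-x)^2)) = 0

Step 1. [-6*(5*((-x)^2)) = 0] -6·(inner) — divide through by -6 ⇒ div: 5*((-x)^2) = 0.
Step 2. [5*((-x)^2) = 0] divide by the outer 5. So div: (-x)^2 = 0.
Step 3. [(-x)^2 = 0] LHS squared, RHS 0 ≥ 0: apply √ (±), so sqrt: -x = 0.
Step 4. [-x = 0] leading − — multiply by −1 ⇒ neg: x = 0.

Answer: x ∈ {0}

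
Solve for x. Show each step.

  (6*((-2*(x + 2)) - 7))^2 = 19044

Step 1. [(6*((-2*(x + 2)) - 7))^2 = 19044] √ both sides: 19044 ≥ 0 gives two branches ⇒ sqrt: 6*((-2*(x + 2)) - 7) = 138 or -138.
Step 2. [6*((-2*(x + 2)) - 7) = 138 or -138] divide by the outer 6. So div: (-2*(x + 2)) - 7 = 23 or -23.
Step 3. [(-2*(x + 2)) - 7 = 23 or -23] -7 is outermost — add 7 both sides ⇒ sub: -2*(x + 2) = 30 or -16.
Step 4. [-2*(x + 2) = 30 or -16] divide by the outer -2, so div: x + 2 = -15 or 8.
Step 5. [x + 2 = -15 or 8] subtract 2: x sits inside (… + 2), so sub: x = -17 or 6.

Answer: x ∈ {-17, 6}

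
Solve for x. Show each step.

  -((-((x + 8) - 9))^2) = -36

Step 1. [-((-((x + 8) - 9))^2) = -36] leading − — multiply by −1. So neg: (-((x + 8) - 9))^2 = 36.
Step 2. [(-((x + 8) - 9))^2 = 36] 36 ≥ 0, LHS is (·)² — take ±√ ⇒ sqrt: -((x + 8) - 9) = 6 or -6.
Step 3. [-((x + 8) - 9) = 6 or -6] leading − — multiply by −1, so neg: (x + 8) - 9 = -6 or 6.
Step 4. [(x + 8) - 9 = -6 or 6] 9 comes off first (add 9) ⇒ sub: x + 8 = 3 or 15.
Step 5. [x + 8 = 3 or 15] subtract 8: x sits inside (… + 8), so sub: x = -5 or 7.

Answer: x ∈ {-5, 7}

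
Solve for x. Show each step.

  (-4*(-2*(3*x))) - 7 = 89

Step 1. [(-4*(-2*(3*x))) - 7 = 89] the outer -7 inverts by adding 7, so sub: -4*(-2*(3*x)) = 96.
Step 2. [-4*(-2*(3*x)) = 96] LHS = -4·(…); ÷-4 both sides ⇒ div: -2*(3*x) = -24.
Step 3. [-2*(3*x) = -24] -2·(inner) — divide through by -2. So div: 3*x = 12.
Step 4. [3*x = 12] 3 out front; divide by 3 ⇒ div: x = 4.

Answer: x ∈ {4}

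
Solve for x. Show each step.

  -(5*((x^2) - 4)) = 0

Step 1. [-(5*((x^2) - 4)) = 0] flip signs both sides, so neg: 5*((x^2) - 4) = 0.
Step 2. [5*((x^2) - 4) = 0] divide by the outer 5, so div: (x^2) - 4 = 0.
Step 3. [(x^2) - 4 = 0] 4 comes off first (add 4) ⇒ sub: x^2 = 4.
Step 4. [x^2 = 4] √ both sides: 4 ≥ 0 gives two branches. So sqrt: x = 2 or -2.

Answer: x ∈ {-2, 2}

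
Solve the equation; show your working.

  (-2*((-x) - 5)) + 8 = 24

Step 1. [(-2*((-x) - 5)) + 8 = 24] -2 divides every term; factor it out, so factor: ((-x) - 5) - 4 = -12.
Step 2. [((-x) - 5) - 4 = -12] 4 comes off first (add 4) ⇒ sub: (-x) - 5 = -8.
Step 3. [(-x) - 5 = -8] 5 comes off first (add 5), so sub: -x = -3.
Step 4. [-x = -3] leading − — multiply by −1, so neg: x = 3.

Answer: x ∈ {3}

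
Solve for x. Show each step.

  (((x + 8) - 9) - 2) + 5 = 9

Step 1. [(((x + 8) - 9) - 2) + 5 = 9] the outer +5 inverts by subtracting 5. So sub: ((x + 8) - 9) - 2 = 4.
Step 2. [((x + 8) - 9) - 2 = 4] 2 comes off first (add 2), so sub: (x + 8) - 9 = 6.
Step 3. [(x + 8) - 9 = 6] add 9: x sits inside (… - 9), so sub: x + 8 = 15.
Step 4. [x + 8 = 15] subtract 8: x sits inside (… + 8) ⇒ sub: x = 7.

Answer: x ∈ {7}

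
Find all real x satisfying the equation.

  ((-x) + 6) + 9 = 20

Step 1. [((-x) + 6) + 9 = 20] the outer +9 inverts by subtracting 9 ⇒ sub: (-x) + 6 = 11.
Step 2. [(-x) + 6 = 11] the outer +6 inverts by subtracting 6. So sub: -x = 5.
Step 3. [-x = 5] LHS negated; negate both sides ⇒ neg: x = -5.

Answer: x ∈ {-5}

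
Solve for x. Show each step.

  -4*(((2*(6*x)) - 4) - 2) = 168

Step 1. [-4*(((2*(6*x)) - 4) - 2) = 168] leading coefficient -4: divide by -4 ⇒ div: ((2*(6*x)) - 4) - 2 = -42.
Step 2. [((2*(6*x)) - 4) - 2 = -42] the outer -2 inverts by adding 2, so sub: (2*(6*x)) - 4 = -40.
Step 3. [(2*(6*x)) - 4 = -40] -4 is outermost — add 4 both sides. So sub: 2*(6*x) = -36.
Step 4. [2*(6*x) = -36] leading coefficient 2: divide by 2, so div: 6*x = -18.
Step 5. [6*x = -18] LHS = 6·(…); ÷6 both sides, so div: x = -3.

Answer: x ∈ {-3}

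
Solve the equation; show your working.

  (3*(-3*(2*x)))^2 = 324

Step 1. [(3*(-3*(2*x)))^2 = 324] √ both sides: 324 ≥ 0 gives two branches, so sqrt: 3*(-3*(2*x)) = 18 or -18.
Step 2. [3*(-3*(2*x)) = 18 or -18] 3·(inner) — divide through by 3. So div: -3*(2*x) = 6 or -6.
Step 3. [-3*(2*x) = 6 or -6] LHS = -3·(…); ÷-3 both sides, so div: 2*x = -2 or 2.
Step 4. [2*x = -2 or 2] divide by the outer 2 ⇒ div: x = -1 or 1.

Answer: x ∈ {-1, 1}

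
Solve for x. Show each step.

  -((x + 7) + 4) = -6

Step 1. [-((x + 7) + 4) = -6] leading − — multiply by −1 ⇒ neg: (x + 7) + 4 = 6.
Step 2. [(x + 7) + 4 = 6] the outer +4 inverts by subtracting 4, so sub: x + 7 = 2.
Step 3. [x + 7 = 2] 7 comes off first (subtract 7) ⇒ sub: x = -5.

Answer: x ∈ {-5}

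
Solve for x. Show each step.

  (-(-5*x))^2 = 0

Step 1. [(-(-5*x))^2 = 0] √ both sides: 0 ≥ 0 gives two branches ⇒ sqrt: -(-5*x) = 0.
Step 2. [-(-5*x) = 0] LHS negated; negate both sides. So neg: -5*x = 0.
Step 3. [-5*x = 0] leading coefficient -5: divide by -5, so div: x = 0.

Answer: x ∈ {0}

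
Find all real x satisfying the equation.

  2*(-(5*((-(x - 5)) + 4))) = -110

Step 1. [2*(-(5*((-(x - 5)) + 4))) = -110] 2·(inner) — divide through by 2 ⇒ div: -(5*((-(x - 5)) + 4)) = -55.
Step 2. [-(5*((-(x - 5)) + 4)) = -55] flip signs both sides, so neg: 5*((-(x - 5)) + 4) = 55.
Step 3. [5*((-(x - 5)) + 4) = 55] LHS = 5·(…); ÷5 both sides. So div: (-(x - 5)) + 4 = 11.
Step 4. [(-(x - 5)) + 4 = 11] +4 is outermost — subtract 4 both sides. So sub: -(x - 5) = 7.
Step 5. [-(x - 5) = 7] flip signs both sides ⇒ neg: x - 5 = -7.
Step 6. [x - 5 = -7] -5 is outermost — add 5 both sides, so sub: x = -2.

Answer: x ∈ {-2}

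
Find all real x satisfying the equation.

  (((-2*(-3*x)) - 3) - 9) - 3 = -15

Step 1. [(((-2*(-3*x)) - 3) - 9) - 3 = -15] peel the -3: add 3 from each side, so sub: ((-2*(-3*x)) - 3) - 9 = -12.
Step 2. [((-2*(-3*x)) - 3) - 9 = -12] 9 comes off first (add 9) ⇒ sub: (-2*(-3*x)) - 3 = -3.
Step 3. [(-2*(-3*x)) - 3 = -3] the outer -3 inverts by adding 3, so sub: -2*(-3*x) = 0.
Step 4. [-2*(-3*x) = 0] LHS = -2·(…); ÷-2 both sides. So div: -3*x = 0.
Step 5. [-3*x = 0] divide by the outer -3 ⇒ div: x = 0.

Answer: x ∈ {0}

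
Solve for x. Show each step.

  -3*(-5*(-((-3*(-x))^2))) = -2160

Step 1. [-3*(-5*(-((-3*(-x))^2))) = -2160] divide by the outer -3, so div: -5*(-((-3*(-x))^2)) = 720.
Step 2. [-5*(-((-3*(-x))^2)) = 720] -5·(inner) — divide through by -5. So div: -((-3*(-x))^2) = -144.
Step 3. [-((-3*(-x))^2) = -144] leading − — multiply by −1, so neg: (-3*(-x))^2 = 144.
Step 4. [(-3*(-x))^2 = 144] √ both sides: 144 ≥ 0 gives two branches ⇒ sqrt: -3*(-x) = 12 or -12.
Step 5. [-3*(-x) = 12 or -12] LHS = -3·(…); ÷-3 both sides, so div: -x = -4 or 4.
Step 6. [-x = -4 or 4] LHS negated; negate both sides, so neg: x = 4 or -4.

Answer: x ∈ {-4, 4}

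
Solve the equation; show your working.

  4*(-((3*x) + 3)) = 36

Step 1. [4*(-((3*x) + 3)) = 36] divide by the outer 4 ⇒ div: -((3*x) + 3) = 9.
Step 2. [-((3*x) + 3) = 9] flip signs both sides, so neg: (3*x) + 3 = -9.
Step 3. [(3*x) + 3 = -9] subtract 3: x sits inside (… + 3). So sub: 3*x = -12.
Step 4. [3*x = -12] LHS = 3·(…); ÷3 both sides ⇒ div: x = -4.

Answer: x ∈ {-4}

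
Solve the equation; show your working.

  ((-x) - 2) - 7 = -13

Step 1. [((-x) - 2) - 7 = -13] peel the -7: add 7 from each side. So sub: (-x) - 2 = -6.
Step 2. [(-x) - 2 = -6] -2 is outermost — add 2 both sides. So sub: -x = -4.
Step 3. [-x = -4] flip signs both sides. So neg: x = 4.

Answer: x ∈ {4}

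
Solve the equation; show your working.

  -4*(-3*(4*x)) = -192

Step 1. [-4*(-3*(4*x)) = -192] divide by the outer -4 ⇒ div: -3*(4*x) = 48.
Step 2. [-3*(4*x) = 48] LHS = -3·(…); ÷-3 both sides. So div: 4*x = -16.
Step 3. [4*x = -16] divide by the outer 4, so div: x = -4.

Answer: x ∈ {-4}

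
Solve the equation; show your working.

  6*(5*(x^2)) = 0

Step 1. [6*(5*(x^2)) = 0] leading coefficient 6: divide by 6, so div: 5*(x^2) = 0.
Step 2. [5*(x^2) = 0] divide by the outer 5 ⇒ div: x^2 = 0.
Step 3. [x^2 = 0] LHS squared, RHS 0 ≥ 0: apply √ (±), so sqrt: x = 0.

Answer: x ∈ {0}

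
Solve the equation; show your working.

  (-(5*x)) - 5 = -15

Step 1. [(-(5*x)) - 5 = -15] 5 comes off first (add 5) ⇒ sub: -(5*x) = -10.
Step 2. [-(5*x) = -10] flip signs both sides, so neg: 5*x = 10.
Step 3. [5*x = 10] 5·(inner) — divide through by 5 ⇒ div: x = 2.

Answer: x ∈ {2}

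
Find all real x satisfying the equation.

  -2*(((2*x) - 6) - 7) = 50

Step 1. [-2*(((2*x) - 6) - 7) = 50] -2 out front; divide by -2, so div: ((2*x) - 6) - 7 = -25.
Step 2. [((2*x) - 6) - 7 = -25] peel the -7: add 7 from each side ⇒ sub: (2*x) - 6 = -18.
Step 3. [(2*x) - 6 = -18] add 6: x sits inside (… - 6) ⇒ sub: 2*x = -12.
Step 4. [2*x = -12] leading coefficient 2: divide by 2 ⇒ div: x = -6.

Answer: x ∈ {-6}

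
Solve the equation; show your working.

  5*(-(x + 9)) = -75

Step 1. [5*(-(x + 9)) = -75] divide by the outer 5 ⇒ div: -(x + 9) = -15.
Step 2. [-(x + 9) = -15] LHS negated; negate both sides ⇒ neg: x + 9 = 15.
Step 3. [x + 9 = 15] the outer +9 inverts by subtracting 9. So sub: x = 6.

Answer: x ∈ {6}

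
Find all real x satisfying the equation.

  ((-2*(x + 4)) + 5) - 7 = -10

Step 1. [((-2*(x + 4)) + 5) - 7 = -10] -7 is outermost — add 7 both sides ⇒ sub: (-2*(x + 4)) + 5 = -3.
Step 2. [(-2*(x + 4)) + 5 = -3] subtract 5: x sits inside (… + 5) ⇒ sub: -2*(x + 4) = -8.
Step 3. [-2*(x + 4) = -8] -2 out front; divide by -2 ⇒ div: x + 4 = 4.
Step 4. [x + 4 = 4] 4 comes off first (subtract 4). So sub: x = 0.

Answer: x ∈ {0}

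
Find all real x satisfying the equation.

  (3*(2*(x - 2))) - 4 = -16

Step 1. [(3*(2*(x - 2))) - 4 = -16] the outer -4 inverts by adding 4, so sub: 3*(2*(x - 2)) = -12.
Step 2. [3*(2*(x - 2)) = -12] 3·(inner) — divide through by 3, so div: 2*(x - 2) = -4.
Step 3. [2*(x - 2) = -4] LHS = 2·(…); ÷2 both sides, so div: x - 2 = -2.
Step 4. [x - 2 = -2] peel the -2: add 2 from each side ⇒ sub: x = 0.

Answer: x ∈ {0}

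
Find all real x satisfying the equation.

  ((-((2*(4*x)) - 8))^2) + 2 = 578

Step 1. [((-((2*(4*x)) - 8))^2) + 2 = 578] the outer +2 inverts by subtracting 2 ⇒ sub: (-((2*(4*x)) - 8))^2 = 576.
Step 2. [(-((2*(4*x)) - 8))^2 = 576] LHS squared, RHS 576 ≥ 0: apply √ (±) ⇒ sqrt: -((2*(4*x)) - 8) = 24 or -24.
Step 3. [-((2*(4*x)) - 8) = 24 or -24] flip signs both sides. So neg: (2*(4*x)) - 8 = -24 or 24.
Step 4. [(2*(4*x)) - 8 = -24 or 24] 2 | LHS and 2 | -24 or 24: pull 2 out ⇒ factor: (4*x) - 4 = -12 or 12.
Step 5. [(4*x) - 4 = -12 or 12] 4 divides every term; factor it out ⇒ factor: x - 1 = -3 or 3.
Step 6. [x - 1 = -3 or 3] add 1: x sits inside (… - 1). So sub: x = -2 or 4.

Answer: x ∈ {-2, 4}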